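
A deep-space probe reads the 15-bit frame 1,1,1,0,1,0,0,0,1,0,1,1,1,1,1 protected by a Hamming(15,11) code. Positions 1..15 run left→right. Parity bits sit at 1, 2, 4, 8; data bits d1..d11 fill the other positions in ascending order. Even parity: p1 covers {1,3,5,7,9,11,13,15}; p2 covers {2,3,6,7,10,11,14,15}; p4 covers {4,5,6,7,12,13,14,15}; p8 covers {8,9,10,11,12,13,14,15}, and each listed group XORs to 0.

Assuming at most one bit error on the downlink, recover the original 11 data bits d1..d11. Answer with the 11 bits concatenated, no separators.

s1 (pos 1,3,5,7,9,11,13,15): 1⊕1⊕1⊕0⊕1⊕1⊕1⊕1 = 1
s2 (pos 2,3,6,7,10,11,14,15): 1⊕1⊕0⊕0⊕0⊕1⊕1⊕1 = 1
s4 (pos 4,5,6,7,12,13,14,15): 0⊕1⊕0⊕0⊕1⊕1⊕1⊕1 = 1
s8 (pos 8,9,10,11,12,13,14,15): 0⊕1⊕0⊕1⊕1⊕1⊕1⊕1 = 0
Syndrome s8…s1 = 0111 → error at position 7.
Flip position 7: 111010001011111 → 111010101011111
Read data bits from positions 3,5,6,7,9,10,11,12,13,14,15: 11011011111

11011011111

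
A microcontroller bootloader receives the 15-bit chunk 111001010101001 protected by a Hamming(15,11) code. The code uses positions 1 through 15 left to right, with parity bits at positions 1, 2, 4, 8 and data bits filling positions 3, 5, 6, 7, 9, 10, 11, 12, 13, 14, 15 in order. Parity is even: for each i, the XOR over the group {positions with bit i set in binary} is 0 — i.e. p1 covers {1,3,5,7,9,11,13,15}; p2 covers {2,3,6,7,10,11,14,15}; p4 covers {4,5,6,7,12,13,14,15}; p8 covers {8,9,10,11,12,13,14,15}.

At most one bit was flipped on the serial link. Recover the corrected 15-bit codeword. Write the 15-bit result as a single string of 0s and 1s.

111001110101001

s1 (pos 1,3,5,7,9,11,13,15): 1⊕1⊕0⊕0⊕0⊕0⊕0⊕1 = 1
s2 (pos 2,3,6,7,10,11,14,15): 1⊕1⊕1⊕0⊕1⊕0⊕0⊕1 = 1
s4 (pos 4,5,6,7,12,13,14,15): 0⊕0⊕1⊕0⊕1⊕0⊕0⊕1 = 1
s8 (pos 8,9,10,11,12,13,14,15): 1⊕0⊕1⊕0⊕1⊕0⊕0⊕1 = 0
Syndrome s8…s1 = 0111 → error at position 7.
Flip position 7: 111001010101001 → 111001110101001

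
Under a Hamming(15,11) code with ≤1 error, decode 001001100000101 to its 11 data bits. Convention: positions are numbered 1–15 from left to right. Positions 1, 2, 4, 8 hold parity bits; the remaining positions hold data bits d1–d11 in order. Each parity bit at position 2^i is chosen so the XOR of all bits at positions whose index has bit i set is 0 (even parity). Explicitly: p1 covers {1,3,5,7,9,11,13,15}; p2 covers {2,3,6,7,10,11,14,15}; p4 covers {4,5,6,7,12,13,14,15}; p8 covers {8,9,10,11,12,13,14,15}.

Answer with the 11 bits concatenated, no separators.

10110000101

s1 (pos 1,3,5,7,9,11,13,15): 0⊕1⊕0⊕1⊕0⊕0⊕1⊕1 = 0
s2 (pos 2,3,6,7,10,11,14,15): 0⊕1⊕1⊕1⊕0⊕0⊕0⊕1 = 0
s4 (pos 4,5,6,7,12,13,14,15): 0⊕0⊕1⊕1⊕0⊕1⊕0⊕1 = 0
s8 (pos 8,9,10,11,12,13,14,15): 0⊕0⊕0⊕0⊕0⊕1⊕0⊕1 = 0
Syndrome s8…s1 = 0000 → no error.
Read data bits from positions 3,5,6,7,9,10,11,12,13,14,15: 10110000101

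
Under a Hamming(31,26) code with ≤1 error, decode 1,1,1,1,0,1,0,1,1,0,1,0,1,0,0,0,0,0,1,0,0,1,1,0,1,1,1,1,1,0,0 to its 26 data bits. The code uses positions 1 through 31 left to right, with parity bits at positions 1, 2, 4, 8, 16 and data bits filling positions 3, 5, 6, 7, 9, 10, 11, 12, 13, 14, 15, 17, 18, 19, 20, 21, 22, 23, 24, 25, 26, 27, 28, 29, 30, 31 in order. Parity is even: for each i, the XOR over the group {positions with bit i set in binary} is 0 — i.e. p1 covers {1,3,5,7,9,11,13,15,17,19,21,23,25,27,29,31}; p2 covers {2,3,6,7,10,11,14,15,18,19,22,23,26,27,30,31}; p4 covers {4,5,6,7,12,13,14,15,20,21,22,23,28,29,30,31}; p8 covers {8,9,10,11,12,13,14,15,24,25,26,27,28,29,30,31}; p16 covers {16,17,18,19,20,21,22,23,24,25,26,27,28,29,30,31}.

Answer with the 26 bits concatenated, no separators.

s1 (pos 1,3,5,7,9,11,13,15,17,19,21,23,25,27,29,31): 1⊕1⊕0⊕0⊕1⊕1⊕1⊕0⊕0⊕1⊕0⊕1⊕1⊕1⊕1⊕0 = 0
s2 (pos 2,3,6,7,10,11,14,15,18,19,22,23,26,27,30,31): 1⊕1⊕1⊕0⊕0⊕1⊕0⊕0⊕0⊕1⊕1⊕1⊕1⊕1⊕0⊕0 = 1
s4 (pos 4,5,6,7,12,13,14,15,20,21,22,23,28,29,30,31): 1⊕0⊕1⊕0⊕0⊕1⊕0⊕0⊕0⊕0⊕1⊕1⊕1⊕1⊕0⊕0 = 1
s8 (pos 8,9,10,11,12,13,14,15,24,25,26,27,28,29,30,31): 1⊕1⊕0⊕1⊕0⊕1⊕0⊕0⊕0⊕1⊕1⊕1⊕1⊕1⊕0⊕0 = 1
s16 (pos 16,17,18,19,20,21,22,23,24,25,26,27,28,29,30,31): 0⊕0⊕0⊕1⊕0⊕0⊕1⊕1⊕0⊕1⊕1⊕1⊕1⊕1⊕0⊕0 = 0
Syndrome s16…s1 = 01110 → error at position 14.
Flip position 14: 1111010110101000001001101111100 → 1111010110101100001001101111100
Read data bits from positions 3,5,6,7,9,10,11,12,13,14,15,17,18,19,20,21,22,23,24,25,26,27,28,29,30,31: 10101010110001001101111100

10101010110001001101111100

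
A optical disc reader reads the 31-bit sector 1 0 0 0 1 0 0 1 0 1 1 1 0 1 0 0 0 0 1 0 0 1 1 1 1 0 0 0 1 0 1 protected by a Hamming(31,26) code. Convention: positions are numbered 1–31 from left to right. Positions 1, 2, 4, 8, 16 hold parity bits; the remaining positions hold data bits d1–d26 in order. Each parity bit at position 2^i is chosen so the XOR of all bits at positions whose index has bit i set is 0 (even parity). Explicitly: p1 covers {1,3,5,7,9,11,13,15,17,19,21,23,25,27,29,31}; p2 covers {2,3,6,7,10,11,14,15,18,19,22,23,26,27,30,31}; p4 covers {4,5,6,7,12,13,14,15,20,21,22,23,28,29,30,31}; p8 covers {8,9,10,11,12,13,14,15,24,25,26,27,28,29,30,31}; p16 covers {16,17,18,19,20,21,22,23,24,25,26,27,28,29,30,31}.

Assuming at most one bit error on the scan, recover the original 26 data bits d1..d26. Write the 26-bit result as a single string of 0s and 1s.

01000111010001001111000111

s1 (pos 1,3,5,7,9,11,13,15,17,19,21,23,25,27,29,31): 1⊕0⊕1⊕0⊕0⊕1⊕0⊕0⊕0⊕1⊕0⊕1⊕1⊕0⊕1⊕1 = 0
s2 (pos 2,3,6,7,10,11,14,15,18,19,22,23,26,27,30,31): 0⊕0⊕0⊕0⊕1⊕1⊕1⊕0⊕0⊕1⊕1⊕1⊕0⊕0⊕0⊕1 = 1
s4 (pos 4,5,6,7,12,13,14,15,20,21,22,23,28,29,30,31): 0⊕1⊕0⊕0⊕1⊕0⊕1⊕0⊕0⊕0⊕1⊕1⊕0⊕1⊕0⊕1 = 1
s8 (pos 8,9,10,11,12,13,14,15,24,25,26,27,28,29,30,31): 1⊕0⊕1⊕1⊕1⊕0⊕1⊕0⊕1⊕1⊕0⊕0⊕0⊕1⊕0⊕1 = 1
s16 (pos 16,17,18,19,20,21,22,23,24,25,26,27,28,29,30,31): 0⊕0⊕0⊕1⊕0⊕0⊕1⊕1⊕1⊕1⊕0⊕0⊕0⊕1⊕0⊕1 = 1
Syndrome s16…s1 = 11110 → error at position 30.
Flip position 30: 1000100101110100001001111000101 → 1000100101110100001001111000111
Read data bits from positions 3,5,6,7,9,10,11,12,13,14,15,17,18,19,20,21,22,23,24,25,26,27,28,29,30,31: 01000111010001001111000111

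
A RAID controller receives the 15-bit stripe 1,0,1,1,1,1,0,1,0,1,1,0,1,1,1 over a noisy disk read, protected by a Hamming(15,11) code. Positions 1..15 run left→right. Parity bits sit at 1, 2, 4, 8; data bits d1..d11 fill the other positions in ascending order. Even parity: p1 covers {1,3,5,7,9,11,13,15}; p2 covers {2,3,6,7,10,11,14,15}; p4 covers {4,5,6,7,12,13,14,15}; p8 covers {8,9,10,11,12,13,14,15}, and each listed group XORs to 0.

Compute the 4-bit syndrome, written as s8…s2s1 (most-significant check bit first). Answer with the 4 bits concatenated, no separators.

0000

s1 (pos 1,3,5,7,9,11,13,15): 1⊕1⊕1⊕0⊕0⊕1⊕1⊕1 = 0
s2 (pos 2,3,6,7,10,11,14,15): 0⊕1⊕1⊕0⊕1⊕1⊕1⊕1 = 0
s4 (pos 4,5,6,7,12,13,14,15): 1⊕1⊕1⊕0⊕0⊕1⊕1⊕1 = 0
s8 (pos 8,9,10,11,12,13,14,15): 1⊕0⊕1⊕1⊕0⊕1⊕1⊕1 = 0
Syndrome s8…s1 = 0000 → no error.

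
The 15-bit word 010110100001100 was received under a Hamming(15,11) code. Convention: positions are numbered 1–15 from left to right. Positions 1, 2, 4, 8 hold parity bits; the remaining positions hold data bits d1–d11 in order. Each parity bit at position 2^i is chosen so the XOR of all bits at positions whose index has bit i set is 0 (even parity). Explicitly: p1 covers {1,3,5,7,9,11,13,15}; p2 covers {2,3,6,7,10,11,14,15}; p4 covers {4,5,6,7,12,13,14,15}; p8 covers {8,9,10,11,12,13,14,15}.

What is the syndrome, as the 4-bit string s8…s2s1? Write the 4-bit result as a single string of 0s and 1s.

s1 (pos 1,3,5,7,9,11,13,15): 0⊕0⊕1⊕1⊕0⊕0⊕1⊕0 = 1
s2 (pos 2,3,6,7,10,11,14,15): 1⊕0⊕0⊕1⊕0⊕0⊕0⊕0 = 0
s4 (pos 4,5,6,7,12,13,14,15): 1⊕1⊕0⊕1⊕1⊕1⊕0⊕0 = 1
s8 (pos 8,9,10,11,12,13,14,15): 0⊕0⊕0⊕0⊕1⊕1⊕0⊕0 = 0
Syndrome s8…s1 = 0101 → error at position 5.

0101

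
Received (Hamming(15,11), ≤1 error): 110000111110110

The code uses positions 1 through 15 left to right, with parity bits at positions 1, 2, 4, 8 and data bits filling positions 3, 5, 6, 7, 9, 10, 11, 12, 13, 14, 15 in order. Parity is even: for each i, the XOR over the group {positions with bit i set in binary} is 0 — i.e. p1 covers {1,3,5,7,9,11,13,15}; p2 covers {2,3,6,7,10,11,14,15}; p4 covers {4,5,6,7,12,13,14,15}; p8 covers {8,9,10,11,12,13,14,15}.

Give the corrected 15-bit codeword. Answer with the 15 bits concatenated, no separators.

110000011110110

s1 (pos 1,3,5,7,9,11,13,15): 1⊕0⊕0⊕1⊕1⊕1⊕1⊕0 = 1
s2 (pos 2,3,6,7,10,11,14,15): 1⊕0⊕0⊕1⊕1⊕1⊕1⊕0 = 1
s4 (pos 4,5,6,7,12,13,14,15): 0⊕0⊕0⊕1⊕0⊕1⊕1⊕0 = 1
s8 (pos 8,9,10,11,12,13,14,15): 1⊕1⊕1⊕1⊕0⊕1⊕1⊕0 = 0
Syndrome s8…s1 = 0111 → error at position 7.
Flip position 7: 110000111110110 → 110000011110110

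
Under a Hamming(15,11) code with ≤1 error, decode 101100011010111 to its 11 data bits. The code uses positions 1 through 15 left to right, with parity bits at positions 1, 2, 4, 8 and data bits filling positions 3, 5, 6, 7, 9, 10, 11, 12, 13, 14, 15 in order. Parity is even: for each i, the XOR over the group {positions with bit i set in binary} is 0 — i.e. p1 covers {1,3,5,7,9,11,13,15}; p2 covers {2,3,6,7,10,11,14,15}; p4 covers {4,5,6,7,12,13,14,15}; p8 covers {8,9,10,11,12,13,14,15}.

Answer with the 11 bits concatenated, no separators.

s1 (pos 1,3,5,7,9,11,13,15): 1⊕1⊕0⊕0⊕1⊕1⊕1⊕1 = 0
s2 (pos 2,3,6,7,10,11,14,15): 0⊕1⊕0⊕0⊕0⊕1⊕1⊕1 = 0
s4 (pos 4,5,6,7,12,13,14,15): 1⊕0⊕0⊕0⊕0⊕1⊕1⊕1 = 0
s8 (pos 8,9,10,11,12,13,14,15): 1⊕1⊕0⊕1⊕0⊕1⊕1⊕1 = 0
Syndrome s8…s1 = 0000 → no error.
Read data bits from positions 3,5,6,7,9,10,11,12,13,14,15: 10001010111

10001010111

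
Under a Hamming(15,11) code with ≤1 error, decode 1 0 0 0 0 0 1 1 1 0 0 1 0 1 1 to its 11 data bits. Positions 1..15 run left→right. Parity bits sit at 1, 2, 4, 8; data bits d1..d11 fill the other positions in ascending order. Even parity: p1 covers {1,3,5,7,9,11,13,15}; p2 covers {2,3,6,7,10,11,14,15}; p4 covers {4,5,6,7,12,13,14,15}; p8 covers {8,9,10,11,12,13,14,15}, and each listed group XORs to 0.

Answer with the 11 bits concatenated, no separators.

00011101011

s1 (pos 1,3,5,7,9,11,13,15): 1⊕0⊕0⊕1⊕1⊕0⊕0⊕1 = 0
s2 (pos 2,3,6,7,10,11,14,15): 0⊕0⊕0⊕1⊕0⊕0⊕1⊕1 = 1
s4 (pos 4,5,6,7,12,13,14,15): 0⊕0⊕0⊕1⊕1⊕0⊕1⊕1 = 0
s8 (pos 8,9,10,11,12,13,14,15): 1⊕1⊕0⊕0⊕1⊕0⊕1⊕1 = 1
Syndrome s8…s1 = 1010 → error at position 10.
Flip position 10: 100000111001011 → 100000111101011
Read data bits from positions 3,5,6,7,9,10,11,12,13,14,15: 00011101011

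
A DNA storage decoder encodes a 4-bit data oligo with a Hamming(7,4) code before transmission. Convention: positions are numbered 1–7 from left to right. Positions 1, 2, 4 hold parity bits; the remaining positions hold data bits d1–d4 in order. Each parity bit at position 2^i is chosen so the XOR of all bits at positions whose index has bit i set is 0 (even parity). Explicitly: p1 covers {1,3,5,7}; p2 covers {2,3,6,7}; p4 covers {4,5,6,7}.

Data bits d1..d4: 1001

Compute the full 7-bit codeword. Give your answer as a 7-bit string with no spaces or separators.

Place data at non-parity positions: p1 p2 1 p4 0 0 1
p1 (pos 1,3,5,7): XOR of data positions = 1⊕0⊕1 = 0
p2 (pos 2,3,6,7): XOR of data positions = 1⊕0⊕1 = 0
p4 (pos 4,5,6,7): XOR of data positions = 0⊕0⊕1 = 1
Codeword: 0011001

0011001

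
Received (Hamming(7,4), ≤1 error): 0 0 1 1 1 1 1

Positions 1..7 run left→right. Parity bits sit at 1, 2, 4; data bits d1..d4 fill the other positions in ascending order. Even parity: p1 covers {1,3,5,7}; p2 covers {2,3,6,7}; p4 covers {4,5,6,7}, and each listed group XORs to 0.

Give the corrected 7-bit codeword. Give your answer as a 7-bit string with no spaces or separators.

0001111

s1 (pos 1,3,5,7): 0⊕1⊕1⊕1 = 1
s2 (pos 2,3,6,7): 0⊕1⊕1⊕1 = 1
s4 (pos 4,5,6,7): 1⊕1⊕1⊕1 = 0
Syndrome s4…s1 = 011 → error at position 3.
Flip position 3: 0011111 → 0001111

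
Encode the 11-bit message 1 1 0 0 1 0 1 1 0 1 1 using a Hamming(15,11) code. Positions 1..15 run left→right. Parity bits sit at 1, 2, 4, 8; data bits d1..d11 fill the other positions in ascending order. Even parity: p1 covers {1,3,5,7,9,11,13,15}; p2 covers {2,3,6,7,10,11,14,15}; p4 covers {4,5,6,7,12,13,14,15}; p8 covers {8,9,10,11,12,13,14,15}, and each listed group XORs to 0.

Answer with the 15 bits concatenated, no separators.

Place data at non-parity positions: p1 p2 1 p4 1 0 0 p8 1 0 1 1 0 1 1
p1 (pos 1,3,5,7,9,11,13,15): XOR of data positions = 1⊕1⊕0⊕1⊕1⊕0⊕1 = 1
p2 (pos 2,3,6,7,10,11,14,15): XOR of data positions = 1⊕0⊕0⊕0⊕1⊕1⊕1 = 0
p4 (pos 4,5,6,7,12,13,14,15): XOR of data positions = 1⊕0⊕0⊕1⊕0⊕1⊕1 = 0
p8 (pos 8,9,10,11,12,13,14,15): XOR of data positions = 1⊕0⊕1⊕1⊕0⊕1⊕1 = 1
Codeword: 101010011011011

101010011011011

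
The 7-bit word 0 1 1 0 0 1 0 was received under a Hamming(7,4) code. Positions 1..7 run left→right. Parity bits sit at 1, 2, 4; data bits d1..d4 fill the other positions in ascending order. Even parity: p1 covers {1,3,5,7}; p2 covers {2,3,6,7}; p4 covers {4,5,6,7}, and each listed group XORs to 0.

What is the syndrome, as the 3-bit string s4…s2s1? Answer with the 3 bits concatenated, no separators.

111

s1 (pos 1,3,5,7): 0⊕1⊕0⊕0 = 1
s2 (pos 2,3,6,7): 1⊕1⊕1⊕0 = 1
s4 (pos 4,5,6,7): 0⊕0⊕1⊕0 = 1
Syndrome s4…s1 = 111 → error at position 7.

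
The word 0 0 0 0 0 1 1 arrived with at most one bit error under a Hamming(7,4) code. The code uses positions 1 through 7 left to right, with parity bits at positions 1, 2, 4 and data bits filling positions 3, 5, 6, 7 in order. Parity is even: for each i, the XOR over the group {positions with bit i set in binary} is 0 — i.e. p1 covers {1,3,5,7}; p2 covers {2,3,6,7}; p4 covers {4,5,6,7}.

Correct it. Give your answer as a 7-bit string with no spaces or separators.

1000011

s1 (pos 1,3,5,7): 0⊕0⊕0⊕1 = 1
s2 (pos 2,3,6,7): 0⊕0⊕1⊕1 = 0
s4 (pos 4,5,6,7): 0⊕0⊕1⊕1 = 0
Syndrome s4…s1 = 001 → error at position 1.
Flip position 1: 0000011 → 1000011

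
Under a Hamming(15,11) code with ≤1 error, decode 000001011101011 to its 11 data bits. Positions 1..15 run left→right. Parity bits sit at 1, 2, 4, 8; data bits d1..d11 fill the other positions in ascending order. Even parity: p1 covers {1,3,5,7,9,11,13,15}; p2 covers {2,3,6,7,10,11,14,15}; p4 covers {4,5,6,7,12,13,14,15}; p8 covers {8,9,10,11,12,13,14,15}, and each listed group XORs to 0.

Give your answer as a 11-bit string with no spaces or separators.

s1 (pos 1,3,5,7,9,11,13,15): 0⊕0⊕0⊕0⊕1⊕0⊕0⊕1 = 0
s2 (pos 2,3,6,7,10,11,14,15): 0⊕0⊕1⊕0⊕1⊕0⊕1⊕1 = 0
s4 (pos 4,5,6,7,12,13,14,15): 0⊕0⊕1⊕0⊕1⊕0⊕1⊕1 = 0
s8 (pos 8,9,10,11,12,13,14,15): 1⊕1⊕1⊕0⊕1⊕0⊕1⊕1 = 0
Syndrome s8…s1 = 0000 → no error.
Read data bits from positions 3,5,6,7,9,10,11,12,13,14,15: 00101101011

00101101011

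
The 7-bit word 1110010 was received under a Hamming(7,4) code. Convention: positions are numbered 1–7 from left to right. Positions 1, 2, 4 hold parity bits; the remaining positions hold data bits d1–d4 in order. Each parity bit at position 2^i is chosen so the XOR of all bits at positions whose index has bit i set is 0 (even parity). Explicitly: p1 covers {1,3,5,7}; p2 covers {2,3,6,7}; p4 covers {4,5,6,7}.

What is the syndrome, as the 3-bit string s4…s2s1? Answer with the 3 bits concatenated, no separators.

s1 (pos 1,3,5,7): 1⊕1⊕0⊕0 = 0
s2 (pos 2,3,6,7): 1⊕1⊕1⊕0 = 1
s4 (pos 4,5,6,7): 0⊕0⊕1⊕0 = 1
Syndrome s4…s1 = 110 → error at position 6.

110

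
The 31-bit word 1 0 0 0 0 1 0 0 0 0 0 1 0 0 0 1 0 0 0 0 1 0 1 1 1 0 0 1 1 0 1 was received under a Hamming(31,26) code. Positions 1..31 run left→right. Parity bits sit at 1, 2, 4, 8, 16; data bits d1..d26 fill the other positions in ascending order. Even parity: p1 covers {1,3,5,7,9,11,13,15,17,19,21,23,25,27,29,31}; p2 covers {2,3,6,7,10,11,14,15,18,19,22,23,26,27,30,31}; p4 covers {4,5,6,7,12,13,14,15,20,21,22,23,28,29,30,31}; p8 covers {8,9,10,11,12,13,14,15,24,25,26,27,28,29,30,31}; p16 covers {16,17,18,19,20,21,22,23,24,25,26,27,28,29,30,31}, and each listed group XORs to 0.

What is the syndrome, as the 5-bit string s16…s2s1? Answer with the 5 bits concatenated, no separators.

s1 (pos 1,3,5,7,9,11,13,15,17,19,21,23,25,27,29,31): 1⊕0⊕0⊕0⊕0⊕0⊕0⊕0⊕0⊕0⊕1⊕1⊕1⊕0⊕1⊕1 = 0
s2 (pos 2,3,6,7,10,11,14,15,18,19,22,23,26,27,30,31): 0⊕0⊕1⊕0⊕0⊕0⊕0⊕0⊕0⊕0⊕0⊕1⊕0⊕0⊕0⊕1 = 1
s4 (pos 4,5,6,7,12,13,14,15,20,21,22,23,28,29,30,31): 0⊕0⊕1⊕0⊕1⊕0⊕0⊕0⊕0⊕1⊕0⊕1⊕1⊕1⊕0⊕1 = 1
s8 (pos 8,9,10,11,12,13,14,15,24,25,26,27,28,29,30,31): 0⊕0⊕0⊕0⊕1⊕0⊕0⊕0⊕1⊕1⊕0⊕0⊕1⊕1⊕0⊕1 = 0
s16 (pos 16,17,18,19,20,21,22,23,24,25,26,27,28,29,30,31): 1⊕0⊕0⊕0⊕0⊕1⊕0⊕1⊕1⊕1⊕0⊕0⊕1⊕1⊕0⊕1 = 0
Syndrome s16…s1 = 00110 → error at position 6.

00110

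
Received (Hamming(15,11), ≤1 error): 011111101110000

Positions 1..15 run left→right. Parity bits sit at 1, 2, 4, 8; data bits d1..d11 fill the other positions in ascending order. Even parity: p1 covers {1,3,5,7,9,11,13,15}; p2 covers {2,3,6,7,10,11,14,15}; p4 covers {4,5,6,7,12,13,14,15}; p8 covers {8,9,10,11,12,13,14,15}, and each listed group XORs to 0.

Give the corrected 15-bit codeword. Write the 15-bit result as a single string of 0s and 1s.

011111100110000

s1 (pos 1,3,5,7,9,11,13,15): 0⊕1⊕1⊕1⊕1⊕1⊕0⊕0 = 1
s2 (pos 2,3,6,7,10,11,14,15): 1⊕1⊕1⊕1⊕1⊕1⊕0⊕0 = 0
s4 (pos 4,5,6,7,12,13,14,15): 1⊕1⊕1⊕1⊕0⊕0⊕0⊕0 = 0
s8 (pos 8,9,10,11,12,13,14,15): 0⊕1⊕1⊕1⊕0⊕0⊕0⊕0 = 1
Syndrome s8…s1 = 1001 → error at position 9.
Flip position 9: 011111101110000 → 011111100110000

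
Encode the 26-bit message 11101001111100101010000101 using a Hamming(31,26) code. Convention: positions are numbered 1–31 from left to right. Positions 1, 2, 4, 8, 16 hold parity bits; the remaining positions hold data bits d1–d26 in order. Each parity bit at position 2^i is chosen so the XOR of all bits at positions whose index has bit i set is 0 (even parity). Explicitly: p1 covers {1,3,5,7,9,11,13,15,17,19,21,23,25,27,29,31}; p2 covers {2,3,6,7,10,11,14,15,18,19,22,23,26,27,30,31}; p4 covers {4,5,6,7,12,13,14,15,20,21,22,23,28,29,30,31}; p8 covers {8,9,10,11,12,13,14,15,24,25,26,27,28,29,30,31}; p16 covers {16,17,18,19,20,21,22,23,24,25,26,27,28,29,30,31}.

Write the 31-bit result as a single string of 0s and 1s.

Place data at non-parity positions: p1 p2 1 p4 1 1 0 p8 1 0 0 1 1 1 1 p16 1 0 0 1 0 1 0 1 0 0 0 0 1 0 1
p1 (pos 1,3,5,7,9,11,13,15,17,19,21,23,25,27,29,31): XOR of data positions = 1⊕1⊕0⊕1⊕0⊕1⊕1⊕1⊕0⊕0⊕0⊕0⊕0⊕1⊕1 = 0
p2 (pos 2,3,6,7,10,11,14,15,18,19,22,23,26,27,30,31): XOR of data positions = 1⊕1⊕0⊕0⊕0⊕1⊕1⊕0⊕0⊕1⊕0⊕0⊕0⊕0⊕1 = 0
p4 (pos 4,5,6,7,12,13,14,15,20,21,22,23,28,29,30,31): XOR of data positions = 1⊕1⊕0⊕1⊕1⊕1⊕1⊕1⊕0⊕1⊕0⊕0⊕1⊕0⊕1 = 0
p8 (pos 8,9,10,11,12,13,14,15,24,25,26,27,28,29,30,31): XOR of data positions = 1⊕0⊕0⊕1⊕1⊕1⊕1⊕1⊕0⊕0⊕0⊕0⊕1⊕0⊕1 = 0
p16 (pos 16,17,18,19,20,21,22,23,24,25,26,27,28,29,30,31): XOR of data positions = 1⊕0⊕0⊕1⊕0⊕1⊕0⊕1⊕0⊕0⊕0⊕0⊕1⊕0⊕1 = 0
Codeword: 0010110010011110100101010000101

0010110010011110100101010000101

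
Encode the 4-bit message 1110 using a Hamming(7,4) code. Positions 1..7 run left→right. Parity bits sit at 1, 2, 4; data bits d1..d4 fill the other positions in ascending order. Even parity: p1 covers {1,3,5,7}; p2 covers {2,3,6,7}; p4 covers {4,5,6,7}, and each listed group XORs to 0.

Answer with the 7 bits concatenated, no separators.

0010110

Place data at non-parity positions: p1 p2 1 p4 1 1 0
p1 (pos 1,3,5,7): XOR of data positions = 1⊕1⊕0 = 0
p2 (pos 2,3,6,7): XOR of data positions = 1⊕1⊕0 = 0
p4 (pos 4,5,6,7): XOR of data positions = 1⊕1⊕0 = 0
Codeword: 0010110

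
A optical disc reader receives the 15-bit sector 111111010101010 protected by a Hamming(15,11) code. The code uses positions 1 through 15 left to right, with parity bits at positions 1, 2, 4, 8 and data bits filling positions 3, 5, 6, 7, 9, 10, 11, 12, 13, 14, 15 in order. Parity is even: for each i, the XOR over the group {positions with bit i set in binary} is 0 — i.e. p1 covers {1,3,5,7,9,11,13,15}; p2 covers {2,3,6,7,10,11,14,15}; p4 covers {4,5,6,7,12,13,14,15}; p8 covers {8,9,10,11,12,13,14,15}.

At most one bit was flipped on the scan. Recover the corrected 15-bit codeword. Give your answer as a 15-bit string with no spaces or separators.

s1 (pos 1,3,5,7,9,11,13,15): 1⊕1⊕1⊕0⊕0⊕0⊕0⊕0 = 1
s2 (pos 2,3,6,7,10,11,14,15): 1⊕1⊕1⊕0⊕1⊕0⊕1⊕0 = 1
s4 (pos 4,5,6,7,12,13,14,15): 1⊕1⊕1⊕0⊕1⊕0⊕1⊕0 = 1
s8 (pos 8,9,10,11,12,13,14,15): 1⊕0⊕1⊕0⊕1⊕0⊕1⊕0 = 0
Syndrome s8…s1 = 0111 → error at position 7.
Flip position 7: 111111010101010 → 111111110101010

111111110101010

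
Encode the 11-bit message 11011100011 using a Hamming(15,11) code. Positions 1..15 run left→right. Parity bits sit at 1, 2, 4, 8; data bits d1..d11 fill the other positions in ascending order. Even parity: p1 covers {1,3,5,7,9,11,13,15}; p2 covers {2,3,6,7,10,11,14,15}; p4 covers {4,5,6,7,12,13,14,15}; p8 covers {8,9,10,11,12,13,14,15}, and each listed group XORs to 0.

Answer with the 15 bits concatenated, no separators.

111010101100011

Place data at non-parity positions: p1 p2 1 p4 1 0 1 p8 1 1 0 0 0 1 1
p1 (pos 1,3,5,7,9,11,13,15): XOR of data positions = 1⊕1⊕1⊕1⊕0⊕0⊕1 = 1
p2 (pos 2,3,6,7,10,11,14,15): XOR of data positions = 1⊕0⊕1⊕1⊕0⊕1⊕1 = 1
p4 (pos 4,5,6,7,12,13,14,15): XOR of data positions = 1⊕0⊕1⊕0⊕0⊕1⊕1 = 0
p8 (pos 8,9,10,11,12,13,14,15): XOR of data positions = 1⊕1⊕0⊕0⊕0⊕1⊕1 = 0
Codeword: 111010101100011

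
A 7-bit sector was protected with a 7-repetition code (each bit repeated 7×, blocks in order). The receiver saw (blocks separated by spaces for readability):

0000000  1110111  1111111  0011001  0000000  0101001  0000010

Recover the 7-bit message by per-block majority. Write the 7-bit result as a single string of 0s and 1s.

Block 1 (0000000): 0 ones → 0
Block 2 (1110111): 6 ones → 1
Block 3 (1111111): 7 ones → 1
Block 4 (0011001): 3 ones → 0
Block 5 (0000000): 0 ones → 0
Block 6 (0101001): 3 ones → 0
Block 7 (0000010): 1 one → 0

0110000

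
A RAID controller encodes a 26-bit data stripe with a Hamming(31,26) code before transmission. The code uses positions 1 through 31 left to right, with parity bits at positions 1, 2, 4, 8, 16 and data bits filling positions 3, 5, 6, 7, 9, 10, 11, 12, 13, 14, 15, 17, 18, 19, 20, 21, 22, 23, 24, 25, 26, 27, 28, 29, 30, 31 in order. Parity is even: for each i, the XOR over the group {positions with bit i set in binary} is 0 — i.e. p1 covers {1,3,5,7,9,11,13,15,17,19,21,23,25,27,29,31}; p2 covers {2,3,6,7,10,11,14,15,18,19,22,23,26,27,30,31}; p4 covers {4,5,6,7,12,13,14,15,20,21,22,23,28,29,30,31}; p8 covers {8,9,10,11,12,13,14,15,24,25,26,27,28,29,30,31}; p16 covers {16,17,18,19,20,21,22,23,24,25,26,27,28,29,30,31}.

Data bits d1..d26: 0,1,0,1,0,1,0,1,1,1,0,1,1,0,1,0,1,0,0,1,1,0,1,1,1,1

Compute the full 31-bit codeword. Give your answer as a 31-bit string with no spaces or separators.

1001101001011100110101001101111

Place data at non-parity positions: p1 p2 0 p4 1 0 1 p8 0 1 0 1 1 1 0 p16 1 1 0 1 0 1 0 0 1 1 0 1 1 1 1
p1 (pos 1,3,5,7,9,11,13,15,17,19,21,23,25,27,29,31): XOR of data positions = 0⊕1⊕1⊕0⊕0⊕1⊕0⊕1⊕0⊕0⊕0⊕1⊕0⊕1⊕1 = 1
p2 (pos 2,3,6,7,10,11,14,15,18,19,22,23,26,27,30,31): XOR of data positions = 0⊕0⊕1⊕1⊕0⊕1⊕0⊕1⊕0⊕1⊕0⊕1⊕0⊕1⊕1 = 0
p4 (pos 4,5,6,7,12,13,14,15,20,21,22,23,28,29,30,31): XOR of data positions = 1⊕0⊕1⊕1⊕1⊕1⊕0⊕1⊕0⊕1⊕0⊕1⊕1⊕1⊕1 = 1
p8 (pos 8,9,10,11,12,13,14,15,24,25,26,27,28,29,30,31): XOR of data positions = 0⊕1⊕0⊕1⊕1⊕1⊕0⊕0⊕1⊕1⊕0⊕1⊕1⊕1⊕1 = 0
p16 (pos 16,17,18,19,20,21,22,23,24,25,26,27,28,29,30,31): XOR of data positions = 1⊕1⊕0⊕1⊕0⊕1⊕0⊕0⊕1⊕1⊕0⊕1⊕1⊕1⊕1 = 0
Codeword: 1001101001011100110101001101111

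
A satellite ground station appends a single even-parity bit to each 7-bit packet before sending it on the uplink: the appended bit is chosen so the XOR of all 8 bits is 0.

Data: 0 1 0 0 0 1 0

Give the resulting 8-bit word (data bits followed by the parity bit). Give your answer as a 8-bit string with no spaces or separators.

XOR of the 7 data bits: 0⊕1⊕0⊕0⊕0⊕1⊕0 = 0
Parity bit = 0 (so all 8 bits XOR to 0).

01000100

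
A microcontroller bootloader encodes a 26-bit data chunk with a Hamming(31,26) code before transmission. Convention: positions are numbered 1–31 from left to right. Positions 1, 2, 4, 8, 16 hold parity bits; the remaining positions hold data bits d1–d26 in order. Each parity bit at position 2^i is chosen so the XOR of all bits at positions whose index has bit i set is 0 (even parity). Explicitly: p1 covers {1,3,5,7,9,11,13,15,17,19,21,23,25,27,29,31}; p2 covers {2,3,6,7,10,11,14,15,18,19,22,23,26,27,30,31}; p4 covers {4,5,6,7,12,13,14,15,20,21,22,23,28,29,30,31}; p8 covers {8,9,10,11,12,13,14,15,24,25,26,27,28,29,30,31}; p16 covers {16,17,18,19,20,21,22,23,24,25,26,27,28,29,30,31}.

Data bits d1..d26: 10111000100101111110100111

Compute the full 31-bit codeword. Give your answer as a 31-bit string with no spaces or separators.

0110011110001001101111110100111

Place data at non-parity positions: p1 p2 1 p4 0 1 1 p8 1 0 0 0 1 0 0 p16 1 0 1 1 1 1 1 1 0 1 0 0 1 1 1
p1 (pos 1,3,5,7,9,11,13,15,17,19,21,23,25,27,29,31): XOR of data positions = 1⊕0⊕1⊕1⊕0⊕1⊕0⊕1⊕1⊕1⊕1⊕0⊕0⊕1⊕1 = 0
p2 (pos 2,3,6,7,10,11,14,15,18,19,22,23,26,27,30,31): XOR of data positions = 1⊕1⊕1⊕0⊕0⊕0⊕0⊕0⊕1⊕1⊕1⊕1⊕0⊕1⊕1 = 1
p4 (pos 4,5,6,7,12,13,14,15,20,21,22,23,28,29,30,31): XOR of data positions = 0⊕1⊕1⊕0⊕1⊕0⊕0⊕1⊕1⊕1⊕1⊕0⊕1⊕1⊕1 = 0
p8 (pos 8,9,10,11,12,13,14,15,24,25,26,27,28,29,30,31): XOR of data positions = 1⊕0⊕0⊕0⊕1⊕0⊕0⊕1⊕0⊕1⊕0⊕0⊕1⊕1⊕1 = 1
p16 (pos 16,17,18,19,20,21,22,23,24,25,26,27,28,29,30,31): XOR of data positions = 1⊕0⊕1⊕1⊕1⊕1⊕1⊕1⊕0⊕1⊕0⊕0⊕1⊕1⊕1 = 1
Codeword: 0110011110001001101111110100111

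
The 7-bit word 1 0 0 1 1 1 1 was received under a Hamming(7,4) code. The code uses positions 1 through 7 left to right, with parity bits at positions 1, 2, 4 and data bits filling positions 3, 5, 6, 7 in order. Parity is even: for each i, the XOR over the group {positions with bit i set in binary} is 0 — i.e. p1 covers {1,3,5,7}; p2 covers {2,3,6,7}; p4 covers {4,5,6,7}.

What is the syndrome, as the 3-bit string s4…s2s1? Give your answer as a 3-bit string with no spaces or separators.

s1 (pos 1,3,5,7): 1⊕0⊕1⊕1 = 1
s2 (pos 2,3,6,7): 0⊕0⊕1⊕1 = 0
s4 (pos 4,5,6,7): 1⊕1⊕1⊕1 = 0
Syndrome s4…s1 = 001 → error at position 1.

001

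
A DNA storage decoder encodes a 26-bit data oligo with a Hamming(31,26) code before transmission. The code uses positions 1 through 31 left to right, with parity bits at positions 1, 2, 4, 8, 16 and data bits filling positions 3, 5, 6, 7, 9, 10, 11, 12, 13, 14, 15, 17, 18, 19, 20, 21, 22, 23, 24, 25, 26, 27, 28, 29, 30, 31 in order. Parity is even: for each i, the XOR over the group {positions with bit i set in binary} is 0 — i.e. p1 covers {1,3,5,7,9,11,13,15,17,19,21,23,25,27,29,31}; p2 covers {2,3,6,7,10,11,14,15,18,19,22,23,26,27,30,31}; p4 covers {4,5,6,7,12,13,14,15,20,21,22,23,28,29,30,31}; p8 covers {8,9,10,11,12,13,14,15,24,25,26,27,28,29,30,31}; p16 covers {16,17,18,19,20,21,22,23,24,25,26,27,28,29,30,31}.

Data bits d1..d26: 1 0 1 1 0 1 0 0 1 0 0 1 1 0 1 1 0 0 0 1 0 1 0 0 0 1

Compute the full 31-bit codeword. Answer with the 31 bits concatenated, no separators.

Place data at non-parity positions: p1 p2 1 p4 0 1 1 p8 0 1 0 0 1 0 0 p16 1 1 0 1 1 0 0 0 1 0 1 0 0 0 1
p1 (pos 1,3,5,7,9,11,13,15,17,19,21,23,25,27,29,31): XOR of data positions = 1⊕0⊕1⊕0⊕0⊕1⊕0⊕1⊕0⊕1⊕0⊕1⊕1⊕0⊕1 = 0
p2 (pos 2,3,6,7,10,11,14,15,18,19,22,23,26,27,30,31): XOR of data positions = 1⊕1⊕1⊕1⊕0⊕0⊕0⊕1⊕0⊕0⊕0⊕0⊕1⊕0⊕1 = 1
p4 (pos 4,5,6,7,12,13,14,15,20,21,22,23,28,29,30,31): XOR of data positions = 0⊕1⊕1⊕0⊕1⊕0⊕0⊕1⊕1⊕0⊕0⊕0⊕0⊕0⊕1 = 0
p8 (pos 8,9,10,11,12,13,14,15,24,25,26,27,28,29,30,31): XOR of data positions = 0⊕1⊕0⊕0⊕1⊕0⊕0⊕0⊕1⊕0⊕1⊕0⊕0⊕0⊕1 = 1
p16 (pos 16,17,18,19,20,21,22,23,24,25,26,27,28,29,30,31): XOR of data positions = 1⊕1⊕0⊕1⊕1⊕0⊕0⊕0⊕1⊕0⊕1⊕0⊕0⊕0⊕1 = 1
Codeword: 0110011101001001110110001010001

0110011101001001110110001010001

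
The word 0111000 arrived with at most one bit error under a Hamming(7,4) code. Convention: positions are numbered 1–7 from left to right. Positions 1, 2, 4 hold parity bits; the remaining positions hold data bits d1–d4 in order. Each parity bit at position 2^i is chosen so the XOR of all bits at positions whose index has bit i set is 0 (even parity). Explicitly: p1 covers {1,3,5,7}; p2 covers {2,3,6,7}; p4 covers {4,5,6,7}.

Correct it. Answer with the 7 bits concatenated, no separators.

0111100

s1 (pos 1,3,5,7): 0⊕1⊕0⊕0 = 1
s2 (pos 2,3,6,7): 1⊕1⊕0⊕0 = 0
s4 (pos 4,5,6,7): 1⊕0⊕0⊕0 = 1
Syndrome s4…s1 = 101 → error at position 5.
Flip position 5: 0111000 → 0111100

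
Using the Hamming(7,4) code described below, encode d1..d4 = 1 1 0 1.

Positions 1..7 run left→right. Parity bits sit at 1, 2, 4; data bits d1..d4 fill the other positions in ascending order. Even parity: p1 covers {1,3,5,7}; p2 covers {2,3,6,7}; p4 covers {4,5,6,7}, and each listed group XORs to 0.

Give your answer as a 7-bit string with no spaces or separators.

Place data at non-parity positions: p1 p2 1 p4 1 0 1
p1 (pos 1,3,5,7): XOR of data positions = 1⊕1⊕1 = 1
p2 (pos 2,3,6,7): XOR of data positions = 1⊕0⊕1 = 0
p4 (pos 4,5,6,7): XOR of data positions = 1⊕0⊕1 = 0
Codeword: 1010101

1010101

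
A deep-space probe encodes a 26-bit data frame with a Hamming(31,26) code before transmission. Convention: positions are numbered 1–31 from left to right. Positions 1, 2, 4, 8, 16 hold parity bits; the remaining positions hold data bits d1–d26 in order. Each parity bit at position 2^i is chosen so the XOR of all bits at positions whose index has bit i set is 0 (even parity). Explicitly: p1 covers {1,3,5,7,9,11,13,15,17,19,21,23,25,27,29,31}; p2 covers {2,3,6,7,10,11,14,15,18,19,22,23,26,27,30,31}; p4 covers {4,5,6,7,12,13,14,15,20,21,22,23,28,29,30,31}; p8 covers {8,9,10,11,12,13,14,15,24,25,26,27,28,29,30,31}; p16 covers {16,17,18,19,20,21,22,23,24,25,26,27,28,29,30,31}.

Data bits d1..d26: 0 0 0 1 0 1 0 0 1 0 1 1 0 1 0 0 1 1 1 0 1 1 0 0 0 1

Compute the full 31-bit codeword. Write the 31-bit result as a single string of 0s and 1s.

Place data at non-parity positions: p1 p2 0 p4 0 0 1 p8 0 1 0 0 1 0 1 p16 1 0 1 0 0 1 1 1 0 1 1 0 0 0 1
p1 (pos 1,3,5,7,9,11,13,15,17,19,21,23,25,27,29,31): XOR of data positions = 0⊕0⊕1⊕0⊕0⊕1⊕1⊕1⊕1⊕0⊕1⊕0⊕1⊕0⊕1 = 0
p2 (pos 2,3,6,7,10,11,14,15,18,19,22,23,26,27,30,31): XOR of data positions = 0⊕0⊕1⊕1⊕0⊕0⊕1⊕0⊕1⊕1⊕1⊕1⊕1⊕0⊕1 = 1
p4 (pos 4,5,6,7,12,13,14,15,20,21,22,23,28,29,30,31): XOR of data positions = 0⊕0⊕1⊕0⊕1⊕0⊕1⊕0⊕0⊕1⊕1⊕0⊕0⊕0⊕1 = 0
p8 (pos 8,9,10,11,12,13,14,15,24,25,26,27,28,29,30,31): XOR of data positions = 0⊕1⊕0⊕0⊕1⊕0⊕1⊕1⊕0⊕1⊕1⊕0⊕0⊕0⊕1 = 1
p16 (pos 16,17,18,19,20,21,22,23,24,25,26,27,28,29,30,31): XOR of data positions = 1⊕0⊕1⊕0⊕0⊕1⊕1⊕1⊕0⊕1⊕1⊕0⊕0⊕0⊕1 = 0
Codeword: 0100001101001010101001110110001

0100001101001010101001110110001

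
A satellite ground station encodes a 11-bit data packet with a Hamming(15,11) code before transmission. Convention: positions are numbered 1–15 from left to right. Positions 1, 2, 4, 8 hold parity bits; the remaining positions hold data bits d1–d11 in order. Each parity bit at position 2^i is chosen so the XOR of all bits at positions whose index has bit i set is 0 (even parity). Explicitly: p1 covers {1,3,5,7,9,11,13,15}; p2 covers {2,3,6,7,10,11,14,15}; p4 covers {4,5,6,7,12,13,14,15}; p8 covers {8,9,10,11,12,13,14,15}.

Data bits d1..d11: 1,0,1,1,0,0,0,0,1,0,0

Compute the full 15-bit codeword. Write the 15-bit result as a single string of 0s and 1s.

111101110000100

Place data at non-parity positions: p1 p2 1 p4 0 1 1 p8 0 0 0 0 1 0 0
p1 (pos 1,3,5,7,9,11,13,15): XOR of data positions = 1⊕0⊕1⊕0⊕0⊕1⊕0 = 1
p2 (pos 2,3,6,7,10,11,14,15): XOR of data positions = 1⊕1⊕1⊕0⊕0⊕0⊕0 = 1
p4 (pos 4,5,6,7,12,13,14,15): XOR of data positions = 0⊕1⊕1⊕0⊕1⊕0⊕0 = 1
p8 (pos 8,9,10,11,12,13,14,15): XOR of data positions = 0⊕0⊕0⊕0⊕1⊕0⊕0 = 1
Codeword: 111101110000100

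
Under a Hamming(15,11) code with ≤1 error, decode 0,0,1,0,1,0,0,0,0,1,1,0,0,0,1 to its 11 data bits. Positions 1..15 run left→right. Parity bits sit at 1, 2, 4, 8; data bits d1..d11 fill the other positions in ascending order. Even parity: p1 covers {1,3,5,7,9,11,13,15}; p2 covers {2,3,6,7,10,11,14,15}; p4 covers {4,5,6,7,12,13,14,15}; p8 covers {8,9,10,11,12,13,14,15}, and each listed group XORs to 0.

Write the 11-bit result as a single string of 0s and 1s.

11000110001

s1 (pos 1,3,5,7,9,11,13,15): 0⊕1⊕1⊕0⊕0⊕1⊕0⊕1 = 0
s2 (pos 2,3,6,7,10,11,14,15): 0⊕1⊕0⊕0⊕1⊕1⊕0⊕1 = 0
s4 (pos 4,5,6,7,12,13,14,15): 0⊕1⊕0⊕0⊕0⊕0⊕0⊕1 = 0
s8 (pos 8,9,10,11,12,13,14,15): 0⊕0⊕1⊕1⊕0⊕0⊕0⊕1 = 1
Syndrome s8…s1 = 1000 → error at position 8.
Flip position 8: 001010000110001 → 001010010110001
Read data bits from positions 3,5,6,7,9,10,11,12,13,14,15: 11000110001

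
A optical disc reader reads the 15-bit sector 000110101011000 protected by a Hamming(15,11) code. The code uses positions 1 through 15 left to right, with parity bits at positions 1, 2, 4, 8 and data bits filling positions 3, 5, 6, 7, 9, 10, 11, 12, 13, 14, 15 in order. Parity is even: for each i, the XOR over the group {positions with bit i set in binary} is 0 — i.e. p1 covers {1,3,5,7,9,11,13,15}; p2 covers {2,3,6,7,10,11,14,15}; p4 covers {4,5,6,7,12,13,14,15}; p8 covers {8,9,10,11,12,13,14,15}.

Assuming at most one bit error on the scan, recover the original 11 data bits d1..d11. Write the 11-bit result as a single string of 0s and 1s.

s1 (pos 1,3,5,7,9,11,13,15): 0⊕0⊕1⊕1⊕1⊕1⊕0⊕0 = 0
s2 (pos 2,3,6,7,10,11,14,15): 0⊕0⊕0⊕1⊕0⊕1⊕0⊕0 = 0
s4 (pos 4,5,6,7,12,13,14,15): 1⊕1⊕0⊕1⊕1⊕0⊕0⊕0 = 0
s8 (pos 8,9,10,11,12,13,14,15): 0⊕1⊕0⊕1⊕1⊕0⊕0⊕0 = 1
Syndrome s8…s1 = 1000 → error at position 8.
Flip position 8: 000110101011000 → 000110111011000
Read data bits from positions 3,5,6,7,9,10,11,12,13,14,15: 01011011000

01011011000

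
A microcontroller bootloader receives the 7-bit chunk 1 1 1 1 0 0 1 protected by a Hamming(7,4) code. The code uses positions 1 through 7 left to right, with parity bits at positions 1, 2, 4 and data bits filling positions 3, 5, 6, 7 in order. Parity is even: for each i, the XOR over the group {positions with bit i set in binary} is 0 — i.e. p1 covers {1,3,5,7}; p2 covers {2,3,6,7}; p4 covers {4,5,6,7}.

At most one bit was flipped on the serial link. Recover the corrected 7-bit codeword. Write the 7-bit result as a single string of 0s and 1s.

1101001

s1 (pos 1,3,5,7): 1⊕1⊕0⊕1 = 1
s2 (pos 2,3,6,7): 1⊕1⊕0⊕1 = 1
s4 (pos 4,5,6,7): 1⊕0⊕0⊕1 = 0
Syndrome s4…s1 = 011 → error at position 3.
Flip position 3: 1111001 → 1101001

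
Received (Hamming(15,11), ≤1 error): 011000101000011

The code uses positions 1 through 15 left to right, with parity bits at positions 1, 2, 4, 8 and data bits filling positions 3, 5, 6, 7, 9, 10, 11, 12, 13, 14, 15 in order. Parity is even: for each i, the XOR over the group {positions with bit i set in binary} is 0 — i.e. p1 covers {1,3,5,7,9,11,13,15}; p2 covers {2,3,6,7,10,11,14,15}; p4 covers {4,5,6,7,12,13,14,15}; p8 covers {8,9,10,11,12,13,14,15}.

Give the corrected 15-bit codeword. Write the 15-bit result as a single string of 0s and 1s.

011000101000001

s1 (pos 1,3,5,7,9,11,13,15): 0⊕1⊕0⊕1⊕1⊕0⊕0⊕1 = 0
s2 (pos 2,3,6,7,10,11,14,15): 1⊕1⊕0⊕1⊕0⊕0⊕1⊕1 = 1
s4 (pos 4,5,6,7,12,13,14,15): 0⊕0⊕0⊕1⊕0⊕0⊕1⊕1 = 1
s8 (pos 8,9,10,11,12,13,14,15): 0⊕1⊕0⊕0⊕0⊕0⊕1⊕1 = 1
Syndrome s8…s1 = 1110 → error at position 14.
Flip position 14: 011000101000011 → 011000101000001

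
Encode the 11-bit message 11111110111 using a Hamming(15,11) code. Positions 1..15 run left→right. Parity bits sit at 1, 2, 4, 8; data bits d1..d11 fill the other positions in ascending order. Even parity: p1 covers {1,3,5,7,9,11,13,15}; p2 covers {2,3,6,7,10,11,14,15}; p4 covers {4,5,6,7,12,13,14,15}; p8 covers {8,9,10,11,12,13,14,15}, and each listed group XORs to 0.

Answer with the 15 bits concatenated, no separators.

Place data at non-parity positions: p1 p2 1 p4 1 1 1 p8 1 1 1 0 1 1 1
p1 (pos 1,3,5,7,9,11,13,15): XOR of data positions = 1⊕1⊕1⊕1⊕1⊕1⊕1 = 1
p2 (pos 2,3,6,7,10,11,14,15): XOR of data positions = 1⊕1⊕1⊕1⊕1⊕1⊕1 = 1
p4 (pos 4,5,6,7,12,13,14,15): XOR of data positions = 1⊕1⊕1⊕0⊕1⊕1⊕1 = 0
p8 (pos 8,9,10,11,12,13,14,15): XOR of data positions = 1⊕1⊕1⊕0⊕1⊕1⊕1 = 0
Codeword: 111011101110111

111011101110111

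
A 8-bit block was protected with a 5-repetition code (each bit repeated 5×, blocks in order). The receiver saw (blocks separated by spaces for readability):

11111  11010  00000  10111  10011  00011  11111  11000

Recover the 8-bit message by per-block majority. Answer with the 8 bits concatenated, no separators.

Block 1 (11111): 5 ones → 1
Block 2 (11010): 3 ones → 1
Block 3 (00000): 0 ones → 0
Block 4 (10111): 4 ones → 1
Block 5 (10011): 3 ones → 1
Block 6 (00011): 2 ones → 0
Block 7 (11111): 5 ones → 1
Block 8 (11000): 2 ones → 0

11011010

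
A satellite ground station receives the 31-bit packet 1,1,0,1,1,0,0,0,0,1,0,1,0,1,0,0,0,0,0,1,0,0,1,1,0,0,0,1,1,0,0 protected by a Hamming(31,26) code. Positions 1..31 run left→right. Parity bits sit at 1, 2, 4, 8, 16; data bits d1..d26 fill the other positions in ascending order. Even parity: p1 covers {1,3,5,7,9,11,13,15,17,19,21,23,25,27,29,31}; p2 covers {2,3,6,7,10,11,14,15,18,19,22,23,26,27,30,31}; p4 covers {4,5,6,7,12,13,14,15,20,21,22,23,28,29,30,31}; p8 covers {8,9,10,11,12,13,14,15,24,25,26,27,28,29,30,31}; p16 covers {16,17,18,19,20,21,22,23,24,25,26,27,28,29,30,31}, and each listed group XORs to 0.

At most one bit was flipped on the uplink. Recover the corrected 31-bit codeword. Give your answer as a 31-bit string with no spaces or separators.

1101100001010101000100110001100

s1 (pos 1,3,5,7,9,11,13,15,17,19,21,23,25,27,29,31): 1⊕0⊕1⊕0⊕0⊕0⊕0⊕0⊕0⊕0⊕0⊕1⊕0⊕0⊕1⊕0 = 0
s2 (pos 2,3,6,7,10,11,14,15,18,19,22,23,26,27,30,31): 1⊕0⊕0⊕0⊕1⊕0⊕1⊕0⊕0⊕0⊕0⊕1⊕0⊕0⊕0⊕0 = 0
s4 (pos 4,5,6,7,12,13,14,15,20,21,22,23,28,29,30,31): 1⊕1⊕0⊕0⊕1⊕0⊕1⊕0⊕1⊕0⊕0⊕1⊕1⊕1⊕0⊕0 = 0
s8 (pos 8,9,10,11,12,13,14,15,24,25,26,27,28,29,30,31): 0⊕0⊕1⊕0⊕1⊕0⊕1⊕0⊕1⊕0⊕0⊕0⊕1⊕1⊕0⊕0 = 0
s16 (pos 16,17,18,19,20,21,22,23,24,25,26,27,28,29,30,31): 0⊕0⊕0⊕0⊕1⊕0⊕0⊕1⊕1⊕0⊕0⊕0⊕1⊕1⊕0⊕0 = 1
Syndrome s16…s1 = 10000 → error at position 16.
Flip position 16: 1101100001010100000100110001100 → 1101100001010101000100110001100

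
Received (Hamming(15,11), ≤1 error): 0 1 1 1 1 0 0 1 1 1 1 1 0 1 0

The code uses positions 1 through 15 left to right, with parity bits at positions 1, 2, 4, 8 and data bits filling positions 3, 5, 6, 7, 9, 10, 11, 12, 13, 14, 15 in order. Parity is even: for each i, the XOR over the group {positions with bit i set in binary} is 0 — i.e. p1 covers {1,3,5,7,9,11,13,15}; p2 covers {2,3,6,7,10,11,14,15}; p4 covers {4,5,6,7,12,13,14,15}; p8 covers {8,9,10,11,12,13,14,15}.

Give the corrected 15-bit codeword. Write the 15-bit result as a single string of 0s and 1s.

s1 (pos 1,3,5,7,9,11,13,15): 0⊕1⊕1⊕0⊕1⊕1⊕0⊕0 = 0
s2 (pos 2,3,6,7,10,11,14,15): 1⊕1⊕0⊕0⊕1⊕1⊕1⊕0 = 1
s4 (pos 4,5,6,7,12,13,14,15): 1⊕1⊕0⊕0⊕1⊕0⊕1⊕0 = 0
s8 (pos 8,9,10,11,12,13,14,15): 1⊕1⊕1⊕1⊕1⊕0⊕1⊕0 = 0
Syndrome s8…s1 = 0010 → error at position 2.
Flip position 2: 011110011111010 → 001110011111010

001110011111010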